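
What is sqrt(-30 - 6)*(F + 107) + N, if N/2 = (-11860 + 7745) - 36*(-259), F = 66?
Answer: 10418 + 1038*I ≈ 10418.0 + 1038.0*I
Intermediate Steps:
N = 10418 (N = 2*((-11860 + 7745) - 36*(-259)) = 2*(-4115 + 9324) = 2*5209 = 10418)
sqrt(-30 - 6)*(F + 107) + N = sqrt(-30 - 6)*(66 + 107) + 10418 = sqrt(-36)*173 + 10418 = (6*I)*173 + 10418 = 1038*I + 10418 = 10418 + 1038*I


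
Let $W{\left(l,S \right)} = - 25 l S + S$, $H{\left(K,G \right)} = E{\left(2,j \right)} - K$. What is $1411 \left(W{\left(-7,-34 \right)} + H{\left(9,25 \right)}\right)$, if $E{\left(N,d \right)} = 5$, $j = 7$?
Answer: $-8449068$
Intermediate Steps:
$H{\left(K,G \right)} = 5 - K$
$W{\left(l,S \right)} = S - 25 S l$ ($W{\left(l,S \right)} = - 25 S l + S = S - 25 S l$)
$1411 \left(W{\left(-7,-34 \right)} + H{\left(9,25 \right)}\right) = 1411 \left(- 34 \left(1 - -175\right) + \left(5 - 9\right)\right) = 1411 \left(- 34 \left(1 + 175\right) + \left(5 - 9\right)\right) = 1411 \left(\left(-34\right) 176 - 4\right) = 1411 \left(-5984 - 4\right) = 1411 \left(-5988\right) = -8449068$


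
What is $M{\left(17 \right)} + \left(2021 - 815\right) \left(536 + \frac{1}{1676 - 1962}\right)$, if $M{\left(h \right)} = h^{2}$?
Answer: $\frac{92478212}{143} \approx 6.467 \cdot 10^{5}$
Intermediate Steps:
$M{\left(17 \right)} + \left(2021 - 815\right) \left(536 + \frac{1}{1676 - 1962}\right) = 17^{2} + \left(2021 - 815\right) \left(536 + \frac{1}{1676 - 1962}\right) = 289 + 1206 \left(536 + \frac{1}{-286}\right) = 289 + 1206 \left(536 - \frac{1}{286}\right) = 289 + 1206 \cdot \frac{153295}{286} = 289 + \frac{92436885}{143} = \frac{92478212}{143}$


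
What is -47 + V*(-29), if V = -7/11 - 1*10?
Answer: 2876/11 ≈ 261.45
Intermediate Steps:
V = -117/11 (V = -7*1/11 - 10 = -7/11 - 10 = -117/11 ≈ -10.636)
-47 + V*(-29) = -47 - 117/11*(-29) = -47 + 3393/11 = 2876/11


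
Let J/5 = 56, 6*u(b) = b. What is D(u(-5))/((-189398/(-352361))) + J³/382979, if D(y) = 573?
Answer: 81482217635087/72535456642 ≈ 1123.3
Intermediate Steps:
u(b) = b/6
J = 280 (J = 5*56 = 280)
D(u(-5))/((-189398/(-352361))) + J³/382979 = 573/((-189398/(-352361))) + 280³/382979 = 573/((-189398*(-1/352361))) + 21952000*(1/382979) = 573/(189398/352361) + 21952000/382979 = 573*(352361/189398) + 21952000/382979 = 201902853/189398 + 21952000/382979 = 81482217635087/72535456642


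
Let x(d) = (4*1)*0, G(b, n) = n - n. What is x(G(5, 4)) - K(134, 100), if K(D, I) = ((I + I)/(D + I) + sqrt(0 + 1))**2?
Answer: -47089/13689 ≈ -3.4399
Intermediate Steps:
G(b, n) = 0
K(D, I) = (1 + 2*I/(D + I))**2 (K(D, I) = ((2*I)/(D + I) + sqrt(1))**2 = (2*I/(D + I) + 1)**2 = (1 + 2*I/(D + I))**2)
x(d) = 0 (x(d) = 4*0 = 0)
x(G(5, 4)) - K(134, 100) = 0 - (134 + 3*100)**2/(134 + 100)**2 = 0 - (134 + 300)**2/234**2 = 0 - 434**2/54756 = 0 - 188356/54756 = 0 - 1*47089/13689 = 0 - 47089/13689 = -47089/13689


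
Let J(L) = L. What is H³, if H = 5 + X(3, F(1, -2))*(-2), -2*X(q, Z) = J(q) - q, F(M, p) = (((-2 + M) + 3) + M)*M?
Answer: 125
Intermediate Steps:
F(M, p) = M*(1 + 2*M) (F(M, p) = ((1 + M) + M)*M = (1 + 2*M)*M = M*(1 + 2*M))
X(q, Z) = 0 (X(q, Z) = -(q - q)/2 = -½*0 = 0)
H = 5 (H = 5 + 0*(-2) = 5 + 0 = 5)
H³ = 5³ = 125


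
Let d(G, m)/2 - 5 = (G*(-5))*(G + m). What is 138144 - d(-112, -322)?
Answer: 624214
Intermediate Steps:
d(G, m) = 10 - 10*G*(G + m) (d(G, m) = 10 + 2*((G*(-5))*(G + m)) = 10 + 2*((-5*G)*(G + m)) = 10 + 2*(-5*G*(G + m)) = 10 - 10*G*(G + m))
138144 - d(-112, -322) = 138144 - (10 - 10*(-112)**2 - 10*(-112)*(-322)) = 138144 - (10 - 10*12544 - 360640) = 138144 - (10 - 125440 - 360640) = 138144 - 1*(-486070) = 138144 + 486070 = 624214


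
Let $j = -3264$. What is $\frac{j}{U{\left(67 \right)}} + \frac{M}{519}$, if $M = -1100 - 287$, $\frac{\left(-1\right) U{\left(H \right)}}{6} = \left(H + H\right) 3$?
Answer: $- \frac{15291}{11591} \approx -1.3192$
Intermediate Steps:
$U{\left(H \right)} = - 36 H$ ($U{\left(H \right)} = - 6 \left(H + H\right) 3 = - 6 \cdot 2 H 3 = - 6 \cdot 6 H = - 36 H$)
$M = -1387$ ($M = -1100 - 287 = -1387$)
$\frac{j}{U{\left(67 \right)}} + \frac{M}{519} = - \frac{3264}{\left(-36\right) 67} - \frac{1387}{519} = - \frac{3264}{-2412} - \frac{1387}{519} = \left(-3264\right) \left(- \frac{1}{2412}\right) - \frac{1387}{519} = \frac{272}{201} - \frac{1387}{519} = - \frac{15291}{11591}$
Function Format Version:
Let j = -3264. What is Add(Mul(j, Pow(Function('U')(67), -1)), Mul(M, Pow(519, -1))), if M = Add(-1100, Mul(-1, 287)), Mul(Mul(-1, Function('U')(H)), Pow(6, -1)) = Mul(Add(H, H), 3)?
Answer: Rational(-15291, 11591) ≈ -1.3192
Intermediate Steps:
Function('U')(H) = Mul(-36, H) (Function('U')(H) = Mul(-6, Mul(Add(H, H), 3)) = Mul(-6, Mul(Mul(2, H), 3)) = Mul(-6, Mul(6, H)) = Mul(-36, H))
M = -1387 (M = Add(-1100, -287) = -1387)
Add(Mul(j, Pow(Function('U')(67), -1)), Mul(M, Pow(519, -1))) = Add(Mul(-3264, Pow(Mul(-36, 67), -1)), Mul(-1387, Pow(519, -1))) = Add(Mul(-3264, Pow(-2412, -1)), Mul(-1387, Rational(1, 519))) = Add(Mul(-3264, Rational(-1, 2412)), Rational(-1387, 519)) = Add(Rational(272, 201), Rational(-1387, 519)) = Rational(-15291, 11591)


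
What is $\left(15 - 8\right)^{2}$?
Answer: $49$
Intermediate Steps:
$\left(15 - 8\right)^{2} = 7^{2} = 49$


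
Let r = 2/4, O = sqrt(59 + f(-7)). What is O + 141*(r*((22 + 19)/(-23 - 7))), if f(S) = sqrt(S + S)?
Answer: -1927/20 + sqrt(59 + I*sqrt(14)) ≈ -88.665 + 0.24344*I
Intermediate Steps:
f(S) = sqrt(2)*sqrt(S) (f(S) = sqrt(2*S) = sqrt(2)*sqrt(S))
O = sqrt(59 + I*sqrt(14)) (O = sqrt(59 + sqrt(2)*sqrt(-7)) = sqrt(59 + sqrt(2)*(I*sqrt(7))) = sqrt(59 + I*sqrt(14)) ≈ 7.685 + 0.24344*I)
r = 1/2 (r = 2*(1/4) = 1/2 ≈ 0.50000)
O + 141*(r*((22 + 19)/(-23 - 7))) = sqrt(59 + I*sqrt(14)) + 141*(((22 + 19)/(-23 - 7))/2) = sqrt(59 + I*sqrt(14)) + 141*((41/(-30))/2) = sqrt(59 + I*sqrt(14)) + 141*((41*(-1/30))/2) = sqrt(59 + I*sqrt(14)) + 141*((1/2)*(-41/30)) = sqrt(59 + I*sqrt(14)) + 141*(-41/60) = sqrt(59 + I*sqrt(14)) - 1927/20 = -1927/20 + sqrt(59 + I*sqrt(14))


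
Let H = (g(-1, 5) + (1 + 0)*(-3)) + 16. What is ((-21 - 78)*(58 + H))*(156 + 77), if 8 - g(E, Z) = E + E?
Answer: -1868427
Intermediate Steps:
g(E, Z) = 8 - 2*E (g(E, Z) = 8 - (E + E) = 8 - 2*E)
H = 23 (H = ((8 - 2*(-1)) + (1 + 0)*(-3)) + 16 = ((8 + 2) + 1*(-3)) + 16 = (10 - 3) + 16 = 7 + 16 = 23)
((-21 - 78)*(58 + H))*(156 + 77) = ((-21 - 78)*(58 + 23))*(156 + 77) = -99*81*233 = -8019*233 = -1868427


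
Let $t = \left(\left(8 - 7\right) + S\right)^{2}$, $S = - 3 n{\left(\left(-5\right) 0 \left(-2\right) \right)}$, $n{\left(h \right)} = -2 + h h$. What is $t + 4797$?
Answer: $4846$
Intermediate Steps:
$n{\left(h \right)} = -2 + h^{2}$
$S = 6$ ($S = - 3 \left(-2 + \left(\left(-5\right) 0 \left(-2\right)\right)^{2}\right) = - 3 \left(-2 + \left(0 \left(-2\right)\right)^{2}\right) = - 3 \left(-2 + 0^{2}\right) = - 3 \left(-2 + 0\right) = \left(-3\right) \left(-2\right) = 6$)
$t = 49$ ($t = \left(\left(8 - 7\right) + 6\right)^{2} = \left(1 + 6\right)^{2} = 7^{2} = 49$)
$t + 4797 = 49 + 4797 = 4846$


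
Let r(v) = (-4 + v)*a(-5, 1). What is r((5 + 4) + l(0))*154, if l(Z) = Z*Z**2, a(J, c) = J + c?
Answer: -3080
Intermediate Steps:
l(Z) = Z**3
r(v) = 16 - 4*v (r(v) = (-4 + v)*(-5 + 1) = (-4 + v)*(-4) = 16 - 4*v)
r((5 + 4) + l(0))*154 = (16 - 4*((5 + 4) + 0**3))*154 = (16 - 4*(9 + 0))*154 = (16 - 4*9)*154 = (16 - 36)*154 = -20*154 = -3080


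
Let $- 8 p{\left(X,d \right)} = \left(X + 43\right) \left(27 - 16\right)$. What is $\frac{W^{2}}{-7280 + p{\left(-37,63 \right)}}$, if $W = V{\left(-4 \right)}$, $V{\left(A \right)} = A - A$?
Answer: $0$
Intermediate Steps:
$V{\left(A \right)} = 0$
$p{\left(X,d \right)} = - \frac{473}{8} - \frac{11 X}{8}$ ($p{\left(X,d \right)} = - \frac{\left(X + 43\right) \left(27 - 16\right)}{8} = - \frac{\left(43 + X\right) 11}{8} = - \frac{473 + 11 X}{8} = - \frac{473}{8} - \frac{11 X}{8}$)
$W = 0$
$\frac{W^{2}}{-7280 + p{\left(-37,63 \right)}} = \frac{0^{2}}{-7280 - \frac{33}{4}} = \frac{1}{-7280 + \left(- \frac{473}{8} + \frac{407}{8}\right)} 0 = \frac{1}{-7280 - \frac{33}{4}} \cdot 0 = \frac{1}{- \frac{29153}{4}} \cdot 0 = \left(- \frac{4}{29153}\right) 0 = 0$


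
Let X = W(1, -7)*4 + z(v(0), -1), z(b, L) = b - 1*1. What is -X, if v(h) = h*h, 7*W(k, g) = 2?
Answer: -⅐ ≈ -0.14286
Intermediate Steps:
W(k, g) = 2/7 (W(k, g) = (⅐)*2 = 2/7)
v(h) = h²
z(b, L) = -1 + b (z(b, L) = b - 1 = -1 + b)
X = ⅐ (X = (2/7)*4 + (-1 + 0²) = 8/7 + (-1 + 0) = 8/7 - 1 = ⅐ ≈ 0.14286)
-X = -1*⅐ = -⅐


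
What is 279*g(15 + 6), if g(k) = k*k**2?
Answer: 2583819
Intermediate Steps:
g(k) = k**3
279*g(15 + 6) = 279*(15 + 6)**3 = 279*21**3 = 279*9261 = 2583819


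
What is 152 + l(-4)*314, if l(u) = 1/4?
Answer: 461/2 ≈ 230.50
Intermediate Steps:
l(u) = ¼
152 + l(-4)*314 = 152 + (¼)*314 = 152 + 157/2 = 461/2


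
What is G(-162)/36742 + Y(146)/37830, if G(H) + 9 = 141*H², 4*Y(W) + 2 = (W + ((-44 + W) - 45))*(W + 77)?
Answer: 93601161919/926633240 ≈ 101.01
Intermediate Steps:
Y(W) = -½ + (-89 + 2*W)*(77 + W)/4 (Y(W) = -½ + ((W + ((-44 + W) - 45))*(W + 77))/4 = -½ + ((W + (-89 + W))*(77 + W))/4 = -½ + ((-89 + 2*W)*(77 + W))/4 = -½ + (-89 + 2*W)*(77 + W)/4)
G(H) = -9 + 141*H²
G(-162)/36742 + Y(146)/37830 = (-9 + 141*(-162)²)/36742 + (-6855/4 + (½)*146² + (65/4)*146)/37830 = (-9 + 141*26244)*(1/36742) + (-6855/4 + (½)*21316 + 4745/2)*(1/37830) = (-9 + 3700404)*(1/36742) + (-6855/4 + 10658 + 4745/2)*(1/37830) = 3700395*(1/36742) + (45267/4)*(1/37830) = 3700395/36742 + 15089/50440 = 93601161919/926633240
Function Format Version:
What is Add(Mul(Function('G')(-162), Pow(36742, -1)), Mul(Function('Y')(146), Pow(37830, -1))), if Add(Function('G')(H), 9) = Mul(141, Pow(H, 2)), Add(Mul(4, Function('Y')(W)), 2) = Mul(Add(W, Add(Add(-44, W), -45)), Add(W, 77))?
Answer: Rational(93601161919, 926633240) ≈ 101.01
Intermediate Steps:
Function('Y')(W) = Add(Rational(-1, 2), Mul(Rational(1, 4), Add(-89, Mul(2, W)), Add(77, W))) (Function('Y')(W) = Add(Rational(-1, 2), Mul(Rational(1, 4), Mul(Add(W, Add(Add(-44, W), -45)), Add(W, 77)))) = Add(Rational(-1, 2), Mul(Rational(1, 4), Mul(Add(W, Add(-89, W)), Add(77, W)))) = Add(Rational(-1, 2), Mul(Rational(1, 4), Mul(Add(-89, Mul(2, W)), Add(77, W)))) = Add(Rational(-1, 2), Mul(Rational(1, 4), Add(-89, Mul(2, W)), Add(77, W))))
Function('G')(H) = Add(-9, Mul(141, Pow(H, 2)))
Add(Mul(Function('G')(-162), Pow(36742, -1)), Mul(Function('Y')(146), Pow(37830, -1))) = Add(Mul(Add(-9, Mul(141, Pow(-162, 2))), Pow(36742, -1)), Mul(Add(Rational(-6855, 4), Mul(Rational(1, 2), Pow(146, 2)), Mul(Rational(65, 4), 146)), Pow(37830, -1))) = Add(Mul(Add(-9, Mul(141, 26244)), Rational(1, 36742)), Mul(Add(Rational(-6855, 4), Mul(Rational(1, 2), 21316), Rational(4745, 2)), Rational(1, 37830))) = Add(Mul(Add(-9, 3700404), Rational(1, 36742)), Mul(Add(Rational(-6855, 4), 10658, Rational(4745, 2)), Rational(1, 37830))) = Add(Mul(3700395, Rational(1, 36742)), Mul(Rational(45267, 4), Rational(1, 37830))) = Add(Rational(3700395, 36742), Rational(15089, 50440)) = Rational(93601161919, 926633240)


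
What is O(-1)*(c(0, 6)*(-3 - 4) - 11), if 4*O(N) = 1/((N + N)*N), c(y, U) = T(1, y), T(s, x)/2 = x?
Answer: -11/8 ≈ -1.3750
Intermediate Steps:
T(s, x) = 2*x
c(y, U) = 2*y
O(N) = 1/(8*N²) (O(N) = (1/((N + N)*N))/4 = (1/(((2*N))*N))/4 = ((1/(2*N))/N)/4 = (1/(2*N²))/4 = 1/(8*N²))
O(-1)*(c(0, 6)*(-3 - 4) - 11) = ((⅛)/(-1)²)*((2*0)*(-3 - 4) - 11) = ((⅛)*1)*(0*(-7) - 11) = (0 - 11)/8 = (⅛)*(-11) = -11/8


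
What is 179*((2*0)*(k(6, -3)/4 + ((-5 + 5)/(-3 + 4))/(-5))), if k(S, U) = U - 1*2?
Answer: 0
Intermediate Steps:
k(S, U) = -2 + U (k(S, U) = U - 2 = -2 + U)
179*((2*0)*(k(6, -3)/4 + ((-5 + 5)/(-3 + 4))/(-5))) = 179*((2*0)*((-2 - 3)/4 + ((-5 + 5)/(-3 + 4))/(-5))) = 179*(0*(-5*¼ + (0/1)*(-⅕))) = 179*(0*(-5/4 + (0*1)*(-⅕))) = 179*(0*(-5/4 + 0*(-⅕))) = 179*(0*(-5/4 + 0)) = 179*(0*(-5/4)) = 179*0 = 0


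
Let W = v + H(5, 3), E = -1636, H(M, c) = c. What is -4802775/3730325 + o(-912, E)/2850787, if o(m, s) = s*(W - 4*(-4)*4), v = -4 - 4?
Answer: -562070176969/425374480631 ≈ -1.3214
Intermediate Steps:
v = -8
W = -5 (W = -8 + 3 = -5)
o(m, s) = 59*s (o(m, s) = s*(-5 - 4*(-4)*4) = s*(-5 + 16*4) = s*(-5 + 64) = s*59 = 59*s)
-4802775/3730325 + o(-912, E)/2850787 = -4802775/3730325 + (59*(-1636))/2850787 = -4802775*1/3730325 - 96524*1/2850787 = -192111/149213 - 96524/2850787 = -562070176969/425374480631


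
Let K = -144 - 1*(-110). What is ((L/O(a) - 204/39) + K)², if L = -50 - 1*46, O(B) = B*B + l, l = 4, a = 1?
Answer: 14424804/4225 ≈ 3414.2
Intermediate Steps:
O(B) = 4 + B² (O(B) = B*B + 4 = B² + 4 = 4 + B²)
L = -96 (L = -50 - 46 = -96)
K = -34 (K = -144 + 110 = -34)
((L/O(a) - 204/39) + K)² = ((-96/(4 + 1²) - 204/39) - 34)² = ((-96/(4 + 1) - 204*1/39) - 34)² = ((-96/5 - 68/13) - 34)² = (-1588/65 - 34)² = (-3798/65)² = 14424804/4225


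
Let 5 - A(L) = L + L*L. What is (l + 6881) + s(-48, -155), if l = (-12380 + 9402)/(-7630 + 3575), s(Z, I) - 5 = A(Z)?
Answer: 18797903/4055 ≈ 4635.7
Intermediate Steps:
A(L) = 5 - L - L² (A(L) = 5 - (L + L*L) = 5 - (L + L²) = 5 + (-L - L²) = 5 - L - L²)
s(Z, I) = 10 - Z - Z² (s(Z, I) = 5 + (5 - Z - Z²) = 10 - Z - Z²)
l = 2978/4055 (l = -2978/(-4055) = -2978*(-1/4055) = 2978/4055 ≈ 0.73440)
(l + 6881) + s(-48, -155) = (2978/4055 + 6881) + (10 - 1*(-48) - 1*(-48)²) = 27905433/4055 + (10 + 48 - 1*2304) = 27905433/4055 + (10 + 48 - 2304) = 27905433/4055 - 2246 = 18797903/4055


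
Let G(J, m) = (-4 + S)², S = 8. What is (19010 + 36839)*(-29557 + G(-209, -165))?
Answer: -1649835309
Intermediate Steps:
G(J, m) = 16 (G(J, m) = (-4 + 8)² = 4² = 16)
(19010 + 36839)*(-29557 + G(-209, -165)) = (19010 + 36839)*(-29557 + 16) = 55849*(-29541) = -1649835309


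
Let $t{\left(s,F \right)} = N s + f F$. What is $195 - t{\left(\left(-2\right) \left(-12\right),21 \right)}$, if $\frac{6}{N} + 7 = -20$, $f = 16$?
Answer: $- \frac{407}{3} \approx -135.67$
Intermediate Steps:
$N = - \frac{2}{9}$ ($N = \frac{6}{-7 - 20} = \frac{6}{-27} = 6 \left(- \frac{1}{27}\right) = - \frac{2}{9} \approx -0.22222$)
$t{\left(s,F \right)} = 16 F - \frac{2 s}{9}$ ($t{\left(s,F \right)} = - \frac{2 s}{9} + 16 F = 16 F - \frac{2 s}{9}$)
$195 - t{\left(\left(-2\right) \left(-12\right),21 \right)} = 195 - \left(16 \cdot 21 - \frac{2 \left(\left(-2\right) \left(-12\right)\right)}{9}\right) = 195 - \left(336 - \frac{16}{3}\right) = 195 - \frac{992}{3} = - \frac{407}{3}$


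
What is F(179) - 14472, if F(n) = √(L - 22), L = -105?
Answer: -14472 + I*√127 ≈ -14472.0 + 11.269*I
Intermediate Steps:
F(n) = I*√127 (F(n) = √(-105 - 22) = √(-127) = I*√127)
F(179) - 14472 = I*√127 - 14472 = -14472 + I*√127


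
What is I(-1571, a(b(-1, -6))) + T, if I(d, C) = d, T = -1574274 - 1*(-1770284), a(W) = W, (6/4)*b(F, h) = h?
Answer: 194439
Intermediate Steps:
b(F, h) = 2*h/3
T = 196010 (T = -1574274 + 1770284 = 196010)
I(-1571, a(b(-1, -6))) + T = -1571 + 196010 = 194439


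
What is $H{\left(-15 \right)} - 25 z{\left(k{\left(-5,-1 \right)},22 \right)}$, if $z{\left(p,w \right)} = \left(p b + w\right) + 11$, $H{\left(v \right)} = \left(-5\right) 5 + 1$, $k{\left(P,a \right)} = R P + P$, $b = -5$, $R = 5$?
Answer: $-4599$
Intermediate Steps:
$k{\left(P,a \right)} = 6 P$ ($k{\left(P,a \right)} = 5 P + P = 6 P$)
$H{\left(v \right)} = -24$ ($H{\left(v \right)} = -25 + 1 = -24$)
$z{\left(p,w \right)} = 11 + w - 5 p$ ($z{\left(p,w \right)} = \left(p \left(-5\right) + w\right) + 11 = \left(- 5 p + w\right) + 11 = \left(w - 5 p\right) + 11 = 11 + w - 5 p$)
$H{\left(-15 \right)} - 25 z{\left(k{\left(-5,-1 \right)},22 \right)} = -24 - 25 \left(11 + 22 - 5 \cdot 6 \left(-5\right)\right) = -24 - 25 \left(11 + 22 - -150\right) = -24 - 25 \left(11 + 22 + 150\right) = -24 - 4575 = -4599$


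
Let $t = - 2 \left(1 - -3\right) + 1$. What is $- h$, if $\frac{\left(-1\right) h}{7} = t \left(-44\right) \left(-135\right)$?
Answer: $-291060$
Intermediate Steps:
$t = -7$ ($t = - 2 \left(1 + 3\right) + 1 = \left(-2\right) 4 + 1 = -8 + 1 = -7$)
$h = 291060$ ($h = - 7 \left(-7\right) \left(-44\right) \left(-135\right) = - 7 \cdot 308 \left(-135\right) = \left(-7\right) \left(-41580\right) = 291060$)
$- h = \left(-1\right) 291060 = -291060$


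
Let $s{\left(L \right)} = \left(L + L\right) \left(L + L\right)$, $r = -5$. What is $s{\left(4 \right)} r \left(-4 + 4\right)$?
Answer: $0$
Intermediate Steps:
$s{\left(L \right)} = 4 L^{2}$ ($s{\left(L \right)} = 2 L 2 L = 4 L^{2}$)
$s{\left(4 \right)} r \left(-4 + 4\right) = 4 \cdot 4^{2} \left(- 5 \left(-4 + 4\right)\right) = 4 \cdot 16 \left(\left(-5\right) 0\right) = 64 \cdot 0 = 0$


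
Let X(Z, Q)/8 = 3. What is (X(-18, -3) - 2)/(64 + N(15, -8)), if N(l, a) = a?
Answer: 11/28 ≈ 0.39286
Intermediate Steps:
X(Z, Q) = 24 (X(Z, Q) = 8*3 = 24)
(X(-18, -3) - 2)/(64 + N(15, -8)) = (24 - 2)/(64 - 8) = 22/56 = 22*(1/56) = 11/28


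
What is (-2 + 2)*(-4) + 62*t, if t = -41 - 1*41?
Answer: -5084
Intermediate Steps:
t = -82 (t = -41 - 41 = -82)
(-2 + 2)*(-4) + 62*t = (-2 + 2)*(-4) + 62*(-82) = 0*(-4) - 5084 = 0 - 5084 = -5084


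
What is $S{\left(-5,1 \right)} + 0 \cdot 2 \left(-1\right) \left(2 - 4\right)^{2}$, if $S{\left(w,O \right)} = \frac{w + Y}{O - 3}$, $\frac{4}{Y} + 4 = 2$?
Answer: $\frac{7}{2} \approx 3.5$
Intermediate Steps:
$Y = -2$ ($Y = \frac{4}{-4 + 2} = \frac{4}{-2} = 4 \left(- \frac{1}{2}\right) = -2$)
$S{\left(w,O \right)} = \frac{-2 + w}{-3 + O}$ ($S{\left(w,O \right)} = \frac{w - 2}{O - 3} = \frac{-2 + w}{-3 + O}$)
$S{\left(-5,1 \right)} + 0 \cdot 2 \left(-1\right) \left(2 - 4\right)^{2} = \frac{-2 - 5}{-3 + 1} + 0 \cdot 2 \left(-1\right) \left(2 - 4\right)^{2} = \frac{1}{-2} \left(-7\right) + 0 \left(-1\right) \left(-2\right)^{2} = \left(- \frac{1}{2}\right) \left(-7\right) + 0 \cdot 4 = \frac{7}{2} + 0 = \frac{7}{2}$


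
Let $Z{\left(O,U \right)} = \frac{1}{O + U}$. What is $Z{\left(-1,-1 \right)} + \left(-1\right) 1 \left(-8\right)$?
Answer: $\frac{15}{2} \approx 7.5$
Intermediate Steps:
$Z{\left(-1,-1 \right)} + \left(-1\right) 1 \left(-8\right) = \frac{1}{-1 - 1} + \left(-1\right) 1 \left(-8\right) = \frac{1}{-2} - -8 = - \frac{1}{2} + 8 = \frac{15}{2}$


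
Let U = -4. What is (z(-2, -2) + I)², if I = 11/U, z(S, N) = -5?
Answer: 961/16 ≈ 60.063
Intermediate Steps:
I = -11/4 (I = 11/(-4) = 11*(-¼) = -11/4 ≈ -2.7500)
(z(-2, -2) + I)² = (-5 - 11/4)² = (-31/4)² = 961/16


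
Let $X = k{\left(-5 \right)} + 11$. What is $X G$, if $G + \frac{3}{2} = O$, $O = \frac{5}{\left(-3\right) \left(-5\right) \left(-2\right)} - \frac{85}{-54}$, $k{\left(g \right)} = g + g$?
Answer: $- \frac{5}{54} \approx -0.092593$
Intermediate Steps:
$k{\left(g \right)} = 2 g$
$O = \frac{38}{27}$ ($O = \frac{5}{15 \left(-2\right)} - - \frac{85}{54} = \frac{5}{-30} + \frac{85}{54} = 5 \left(- \frac{1}{30}\right) + \frac{85}{54} = - \frac{1}{6} + \frac{85}{54} = \frac{38}{27} \approx 1.4074$)
$G = - \frac{5}{54}$ ($G = - \frac{3}{2} + \frac{38}{27} = - \frac{5}{54} \approx -0.092593$)
$X = 1$ ($X = 2 \left(-5\right) + 11 = -10 + 11 = 1$)
$X G = 1 \left(- \frac{5}{54}\right) = - \frac{5}{54}$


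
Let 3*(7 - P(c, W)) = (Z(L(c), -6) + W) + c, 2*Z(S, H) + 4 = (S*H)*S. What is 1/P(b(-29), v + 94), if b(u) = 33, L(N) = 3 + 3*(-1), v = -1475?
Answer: 1/457 ≈ 0.0021882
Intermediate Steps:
L(N) = 0 (L(N) = 3 - 3 = 0)
Z(S, H) = -2 + H*S²/2 (Z(S, H) = -2 + ((S*H)*S)/2 = -2 + ((H*S)*S)/2 = -2 + (H*S²)/2 = -2 + H*S²/2)
P(c, W) = 23/3 - W/3 - c/3 (P(c, W) = 7 - (((-2 + (½)*(-6)*0²) + W) + c)/3 = 7 - (((-2 + (½)*(-6)*0) + W) + c)/3 = 7 - (((-2 + 0) + W) + c)/3 = 7 - ((-2 + W) + c)/3 = 7 - (-2 + W + c)/3 = 7 + (⅔ - W/3 - c/3) = 23/3 - W/3 - c/3)
1/P(b(-29), v + 94) = 1/(23/3 - (-1475 + 94)/3 - ⅓*33) = 1/(23/3 - ⅓*(-1381) - 11) = 1/(23/3 + 1381/3 - 11) = 1/457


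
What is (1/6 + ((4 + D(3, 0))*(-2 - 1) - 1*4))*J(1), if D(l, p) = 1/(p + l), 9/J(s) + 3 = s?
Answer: 303/4 ≈ 75.750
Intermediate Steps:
J(s) = 9/(-3 + s)
D(l, p) = 1/(l + p)
(1/6 + ((4 + D(3, 0))*(-2 - 1) - 1*4))*J(1) = (1/6 + ((4 + 1/(3 + 0))*(-2 - 1) - 1*4))*(9/(-3 + 1)) = (1/6 + ((4 + 1/3)*(-3) - 4))*(9/(-2)) = (1/6 + ((4 + 1/3)*(-3) - 4))*(9*(-1/2)) = (1/6 + ((13/3)*(-3) - 4))*(-9/2) = (1/6 + (-13 - 4))*(-9/2) = (1/6 - 17)*(-9/2) = -101/6*(-9/2) = 303/4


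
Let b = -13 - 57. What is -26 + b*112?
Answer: -7866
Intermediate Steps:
b = -70
-26 + b*112 = -26 - 70*112 = -26 - 7840 = -7866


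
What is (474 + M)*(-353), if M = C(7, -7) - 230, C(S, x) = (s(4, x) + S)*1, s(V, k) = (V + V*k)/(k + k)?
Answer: -624457/7 ≈ -89208.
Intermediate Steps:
s(V, k) = (V + V*k)/(2*k) (s(V, k) = (V + V*k)/((2*k)) = (V + V*k)*(1/(2*k)) = (V + V*k)/(2*k))
C(S, x) = S + 2*(1 + x)/x (C(S, x) = ((½)*4*(1 + x)/x + S)*1 = (2*(1 + x)/x + S)*1 = (S + 2*(1 + x)/x)*1 = S + 2*(1 + x)/x)
M = -1549/7 (M = (2 + 7 + 2/(-7)) - 230 = (2 + 7 + 2*(-⅐)) - 230 = (2 + 7 - 2/7) - 230 = 61/7 - 230 = -1549/7 ≈ -221.29)
(474 + M)*(-353) = (474 - 1549/7)*(-353) = (1769/7)*(-353) = -624457/7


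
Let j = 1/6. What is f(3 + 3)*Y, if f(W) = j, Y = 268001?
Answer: 268001/6 ≈ 44667.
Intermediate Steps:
j = ⅙ (j = 1*(⅙) = ⅙ ≈ 0.16667)
f(W) = ⅙
f(3 + 3)*Y = (⅙)*268001 = 268001/6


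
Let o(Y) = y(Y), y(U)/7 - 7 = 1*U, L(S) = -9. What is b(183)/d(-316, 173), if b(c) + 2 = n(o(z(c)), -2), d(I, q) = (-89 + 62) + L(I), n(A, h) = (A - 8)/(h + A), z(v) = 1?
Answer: 5/162 ≈ 0.030864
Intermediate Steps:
y(U) = 49 + 7*U (y(U) = 49 + 7*(1*U) = 49 + 7*U)
o(Y) = 49 + 7*Y
n(A, h) = (-8 + A)/(A + h)
d(I, q) = -36 (d(I, q) = (-89 + 62) - 9 = -27 - 9 = -36)
b(c) = -10/9 (b(c) = -2 + (-8 + (49 + 7*1))/((49 + 7*1) - 2) = -2 + (-8 + (49 + 7))/((49 + 7) - 2) = -2 + (-8 + 56)/(56 - 2) = -2 + 48/54 = -2 + (1/54)*48 = -2 + 8/9 = -10/9)
b(183)/d(-316, 173) = -10/9/(-36) = -10/9*(-1/36) = 5/162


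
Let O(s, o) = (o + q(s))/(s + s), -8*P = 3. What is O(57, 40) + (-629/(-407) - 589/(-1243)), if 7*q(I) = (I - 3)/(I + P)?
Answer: 177591506/74889507 ≈ 2.3714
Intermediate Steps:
P = -3/8 (P = -⅛*3 = -3/8 ≈ -0.37500)
q(I) = (-3 + I)/(7*(-3/8 + I)) (q(I) = ((I - 3)/(I - 3/8))/7 = ((-3 + I)/(-3/8 + I))/7 = (-3 + I)/(7*(-3/8 + I)))
O(s, o) = (o + 8*(-3 + s)/(7*(-3 + 8*s)))/(2*s) (O(s, o) = (o + 8*(-3 + s)/(7*(-3 + 8*s)))/(s + s) = (o + 8*(-3 + s)/(7*(-3 + 8*s)))/((2*s)) = (o + 8*(-3 + s)/(7*(-3 + 8*s)))*(1/(2*s)) = (o + 8*(-3 + s)/(7*(-3 + 8*s)))/(2*s))
O(57, 40) + (-629/(-407) - 589/(-1243)) = (1/14)*(-24 + 8*57 + 7*40*(-3 + 8*57))/(57*(-3 + 8*57)) + (-629/(-407) - 589/(-1243)) = (1/14)*(1/57)*(-24 + 456 + 7*40*(-3 + 456))/(-3 + 456) + (-629*(-1/407) - 589*(-1/1243)) = (1/14)*(1/57)*(-24 + 456 + 7*40*453)/453 + (17/11 + 589/1243) = (1/14)*(1/57)*(1/453)*(-24 + 456 + 126840) + 2510/1243 = (1/14)*(1/57)*(1/453)*127272 + 2510/1243 = 21212/60249 + 2510/1243 = 177591506/74889507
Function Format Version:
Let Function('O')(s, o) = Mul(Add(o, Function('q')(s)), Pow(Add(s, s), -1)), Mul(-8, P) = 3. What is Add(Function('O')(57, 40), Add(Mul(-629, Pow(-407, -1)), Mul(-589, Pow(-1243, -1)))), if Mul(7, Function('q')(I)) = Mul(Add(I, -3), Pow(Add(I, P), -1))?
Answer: Rational(177591506, 74889507) ≈ 2.3714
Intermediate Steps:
P = Rational(-3, 8) (P = Mul(Rational(-1, 8), 3) = Rational(-3, 8) ≈ -0.37500)
Function('q')(I) = Mul(Rational(1, 7), Pow(Add(Rational(-3, 8), I), -1), Add(-3, I)) (Function('q')(I) = Mul(Rational(1, 7), Mul(Add(I, -3), Pow(Add(I, Rational(-3, 8)), -1))) = Mul(Rational(1, 7), Mul(Add(-3, I), Pow(Add(Rational(-3, 8), I), -1))) = Mul(Rational(1, 7), Mul(Pow(Add(Rational(-3, 8), I), -1), Add(-3, I))) = Mul(Rational(1, 7), Pow(Add(Rational(-3, 8), I), -1), Add(-3, I)))
Function('O')(s, o) = Mul(Rational(1, 2), Pow(s, -1), Add(o, Mul(Rational(8, 7), Pow(Add(-3, Mul(8, s)), -1), Add(-3, s)))) (Function('O')(s, o) = Mul(Add(o, Mul(Rational(8, 7), Pow(Add(-3, Mul(8, s)), -1), Add(-3, s))), Pow(Add(s, s), -1)) = Mul(Add(o, Mul(Rational(8, 7), Pow(Add(-3, Mul(8, s)), -1), Add(-3, s))), Pow(Mul(2, s), -1)) = Mul(Add(o, Mul(Rational(8, 7), Pow(Add(-3, Mul(8, s)), -1), Add(-3, s))), Mul(Rational(1, 2), Pow(s, -1))) = Mul(Rational(1, 2), Pow(s, -1), Add(o, Mul(Rational(8, 7), Pow(Add(-3, Mul(8, s)), -1), Add(-3, s)))))
Add(Function('O')(57, 40), Add(Mul(-629, Pow(-407, -1)), Mul(-589, Pow(-1243, -1)))) = Add(Mul(Rational(1, 14), Pow(57, -1), Pow(Add(-3, Mul(8, 57)), -1), Add(-24, Mul(8, 57), Mul(7, 40, Add(-3, Mul(8, 57))))), Add(Mul(-629, Pow(-407, -1)), Mul(-589, Pow(-1243, -1)))) = Add(Mul(Rational(1, 14), Rational(1, 57), Pow(Add(-3, 456), -1), Add(-24, 456, Mul(7, 40, Add(-3, 456)))), Add(Mul(-629, Rational(-1, 407)), Mul(-589, Rational(-1, 1243)))) = Add(Mul(Rational(1, 14), Rational(1, 57), Pow(453, -1), Add(-24, 456, Mul(7, 40, 453))), Add(Rational(17, 11), Rational(589, 1243))) = Add(Mul(Rational(1, 14), Rational(1, 57), Rational(1, 453), Add(-24, 456, 126840)), Rational(2510, 1243)) = Add(Mul(Rational(1, 14), Rational(1, 57), Rational(1, 453), 127272), Rational(2510, 1243)) = Add(Rational(21212, 60249), Rational(2510, 1243)) = Rational(177591506, 74889507)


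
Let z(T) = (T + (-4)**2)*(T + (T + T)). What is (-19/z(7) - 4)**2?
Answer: 3806401/233289 ≈ 16.316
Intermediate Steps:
z(T) = 3*T*(16 + T) (z(T) = (T + 16)*(T + 2*T) = (16 + T)*(3*T) = 3*T*(16 + T))
(-19/z(7) - 4)**2 = (-19*1/(21*(16 + 7)) - 4)**2 = (-19/(3*7*23) - 4)**2 = (-19/483 - 4)**2 = (-1951/483)**2 = 3806401/233289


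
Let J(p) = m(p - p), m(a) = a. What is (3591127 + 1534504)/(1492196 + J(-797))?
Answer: 5125631/1492196 ≈ 3.4350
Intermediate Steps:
J(p) = 0 (J(p) = p - p = 0)
(3591127 + 1534504)/(1492196 + J(-797)) = (3591127 + 1534504)/(1492196 + 0) = 5125631/1492196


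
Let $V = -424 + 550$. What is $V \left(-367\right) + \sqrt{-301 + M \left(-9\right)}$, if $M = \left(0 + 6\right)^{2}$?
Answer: $-46242 + 25 i \approx -46242.0 + 25.0 i$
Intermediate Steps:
$M = 36$ ($M = 6^{2} = 36$)
$V = 126$
$V \left(-367\right) + \sqrt{-301 + M \left(-9\right)} = 126 \left(-367\right) + \sqrt{-301 + 36 \left(-9\right)} = -46242 + \sqrt{-301 - 324} = -46242 + \sqrt{-625} = -46242 + 25 i$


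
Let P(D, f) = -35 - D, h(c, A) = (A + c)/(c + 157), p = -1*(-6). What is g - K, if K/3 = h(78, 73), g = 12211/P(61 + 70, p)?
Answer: -2944783/39010 ≈ -75.488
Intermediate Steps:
p = 6
h(c, A) = (A + c)/(157 + c)
g = -12211/166 (g = 12211/(-35 - (61 + 70)) = 12211/(-35 - 1*131) = 12211/(-35 - 131) = 12211/(-166) = 12211*(-1/166) = -12211/166 ≈ -73.560)
K = 453/235 (K = 3*((73 + 78)/(157 + 78)) = 3*(151/235) = 453/235 ≈ 1.9277)
g - K = -12211/166 - 1*453/235 = -12211/166 - 453/235 = -2944783/39010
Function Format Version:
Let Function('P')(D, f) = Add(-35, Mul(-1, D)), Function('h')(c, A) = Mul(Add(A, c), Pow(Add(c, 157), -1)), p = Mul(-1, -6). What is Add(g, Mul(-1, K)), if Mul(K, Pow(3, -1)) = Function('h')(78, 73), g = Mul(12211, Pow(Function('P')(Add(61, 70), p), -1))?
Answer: Rational(-2944783, 39010) ≈ -75.488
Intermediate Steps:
p = 6
Function('h')(c, A) = Mul(Pow(Add(157, c), -1), Add(A, c)) (Function('h')(c, A) = Mul(Add(A, c), Pow(Add(157, c), -1)) = Mul(Pow(Add(157, c), -1), Add(A, c)))
g = Rational(-12211, 166) (g = Mul(12211, Pow(Add(-35, Mul(-1, Add(61, 70))), -1)) = Mul(12211, Pow(Add(-35, Mul(-1, 131)), -1)) = Mul(12211, Pow(Add(-35, -131), -1)) = Mul(12211, Pow(-166, -1)) = Mul(12211, Rational(-1, 166)) = Rational(-12211, 166) ≈ -73.560)
K = Rational(453, 235) (K = Mul(3, Mul(Pow(Add(157, 78), -1), Add(73, 78))) = Mul(3, Mul(Pow(235, -1), 151)) = Mul(3, Mul(Rational(1, 235), 151)) = Mul(3, Rational(151, 235)) = Rational(453, 235) ≈ 1.9277)
Add(g, Mul(-1, K)) = Add(Rational(-12211, 166), Mul(-1, Rational(453, 235))) = Add(Rational(-12211, 166), Rational(-453, 235)) = Rational(-2944783, 39010)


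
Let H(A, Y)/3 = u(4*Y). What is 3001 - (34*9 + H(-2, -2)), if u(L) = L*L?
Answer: 2503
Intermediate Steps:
u(L) = L²
H(A, Y) = 48*Y² (H(A, Y) = 3*(4*Y)² = 3*(16*Y²) = 48*Y²)
3001 - (34*9 + H(-2, -2)) = 3001 - (34*9 + 48*(-2)²) = 3001 - (306 + 48*4) = 3001 - (306 + 192) = 3001 - 1*498 = 3001 - 498 = 2503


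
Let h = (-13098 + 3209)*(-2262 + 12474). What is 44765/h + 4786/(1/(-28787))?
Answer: -13913368416401141/100986468 ≈ -1.3777e+8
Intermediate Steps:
h = -100986468 (h = -9889*10212 = -100986468)
44765/h + 4786/(1/(-28787)) = 44765/(-100986468) + 4786/(1/(-28787)) = 44765*(-1/100986468) + 4786/(-1/28787) = -44765/100986468 + 4786*(-28787) = -44765/100986468 - 137774582 = -13913368416401141/100986468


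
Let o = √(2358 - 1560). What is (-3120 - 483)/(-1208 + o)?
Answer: 2176212/729233 + 3603*√798/1458466 ≈ 3.0540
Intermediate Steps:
o = √798 ≈ 28.249
(-3120 - 483)/(-1208 + o) = (-3120 - 483)/(-1208 + √798) = -3603/(-1208 + √798)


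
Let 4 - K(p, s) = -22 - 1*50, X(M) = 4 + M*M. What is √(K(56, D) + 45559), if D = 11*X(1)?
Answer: √45635 ≈ 213.62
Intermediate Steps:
X(M) = 4 + M²
D = 55 (D = 11*(4 + 1²) = 11*(4 + 1) = 11*5 = 55)
K(p, s) = 76 (K(p, s) = 4 - (-22 - 1*50) = 4 - (-22 - 50) = 4 - 1*(-72) = 4 + 72 = 76)
√(K(56, D) + 45559) = √(76 + 45559) = √45635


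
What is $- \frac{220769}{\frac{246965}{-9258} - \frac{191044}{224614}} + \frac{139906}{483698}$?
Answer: $\frac{55516496523249971729}{6921776648921419} \approx 8020.6$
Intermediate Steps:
$- \frac{220769}{\frac{246965}{-9258} - \frac{191044}{224614}} + \frac{139906}{483698} = - \frac{220769}{246965 \left(- \frac{1}{9258}\right) - \frac{95522}{112307}} + 139906 \cdot \frac{1}{483698} = - \frac{220769}{- \frac{246965}{9258} - \frac{95522}{112307}} + \frac{69953}{241849} = - \frac{220769}{- \frac{28620240931}{1039738206}} + \frac{69953}{241849} = \left(-220769\right) \left(- \frac{1039738206}{28620240931}\right) + \frac{69953}{241849} = \frac{229541964000414}{28620240931} + \frac{69953}{241849} = \frac{55516496523249971729}{6921776648921419}$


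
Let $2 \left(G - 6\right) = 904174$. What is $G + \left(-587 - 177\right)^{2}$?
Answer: $1035789$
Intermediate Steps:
$G = 452093$ ($G = 6 + \frac{1}{2} \cdot 904174 = 6 + 452087 = 452093$)
$G + \left(-587 - 177\right)^{2} = 452093 + \left(-587 - 177\right)^{2} = 452093 + \left(-764\right)^{2} = 452093 + 583696 = 1035789$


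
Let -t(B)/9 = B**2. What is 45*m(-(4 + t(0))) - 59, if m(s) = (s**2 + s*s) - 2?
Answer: 1291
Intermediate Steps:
t(B) = -9*B**2
m(s) = -2 + 2*s**2 (m(s) = (s**2 + s**2) - 2 = 2*s**2 - 2 = -2 + 2*s**2)
45*m(-(4 + t(0))) - 59 = 45*(-2 + 2*(-(4 - 9*0**2))**2) - 59 = 45*(-2 + 2*(-(4 - 9*0))**2) - 59 = 45*(-2 + 2*(-(4 + 0))**2) - 59 = 45*(-2 + 2*(-1*4)**2) - 59 = 45*(-2 + 2*(-4)**2) - 59 = 45*(-2 + 2*16) - 59 = 45*(-2 + 32) - 59 = 45*30 - 59 = 1350 - 59 = 1291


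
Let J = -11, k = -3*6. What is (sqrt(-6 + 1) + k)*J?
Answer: 198 - 11*I*sqrt(5) ≈ 198.0 - 24.597*I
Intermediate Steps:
k = -18
(sqrt(-6 + 1) + k)*J = (sqrt(-6 + 1) - 18)*(-11) = (sqrt(-5) - 18)*(-11) = (I*sqrt(5) - 18)*(-11) = (-18 + I*sqrt(5))*(-11) = 198 - 11*I*sqrt(5)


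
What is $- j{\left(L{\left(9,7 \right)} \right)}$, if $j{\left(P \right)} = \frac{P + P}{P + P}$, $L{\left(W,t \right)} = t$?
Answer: $-1$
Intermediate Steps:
$j{\left(P \right)} = 1$ ($j{\left(P \right)} = \frac{2 P}{2 P} = 2 P \frac{1}{2 P} = 1$)
$- j{\left(L{\left(9,7 \right)} \right)} = \left(-1\right) 1 = -1$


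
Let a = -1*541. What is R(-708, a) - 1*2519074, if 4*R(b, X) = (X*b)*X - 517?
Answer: -217294961/4 ≈ -5.4324e+7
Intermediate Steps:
a = -541
R(b, X) = -517/4 + b*X**2/4 (R(b, X) = ((X*b)*X - 517)/4 = (b*X**2 - 517)/4 = (-517 + b*X**2)/4 = -517/4 + b*X**2/4)
R(-708, a) - 1*2519074 = (-517/4 + (1/4)*(-708)*(-541)**2) - 1*2519074 = (-517/4 + (1/4)*(-708)*292681) - 2519074 = (-517/4 - 51804537) - 2519074 = -207218665/4 - 2519074 = -217294961/4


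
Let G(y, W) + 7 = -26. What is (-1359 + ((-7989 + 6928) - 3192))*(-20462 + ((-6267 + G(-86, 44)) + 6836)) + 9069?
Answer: 111833781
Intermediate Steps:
G(y, W) = -33 (G(y, W) = -7 - 26 = -33)
(-1359 + ((-7989 + 6928) - 3192))*(-20462 + ((-6267 + G(-86, 44)) + 6836)) + 9069 = (-1359 + ((-7989 + 6928) - 3192))*(-20462 + ((-6267 - 33) + 6836)) + 9069 = (-1359 + (-1061 - 3192))*(-20462 + (-6300 + 6836)) + 9069 = (-1359 - 4253)*(-20462 + 536) + 9069 = -5612*(-19926) + 9069 = 111824712 + 9069 = 111833781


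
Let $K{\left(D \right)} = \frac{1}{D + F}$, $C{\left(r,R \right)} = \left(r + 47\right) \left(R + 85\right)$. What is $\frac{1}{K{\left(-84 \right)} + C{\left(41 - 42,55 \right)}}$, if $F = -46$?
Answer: $\frac{130}{837199} \approx 0.00015528$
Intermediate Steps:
$C{\left(r,R \right)} = \left(47 + r\right) \left(85 + R\right)$
$K{\left(D \right)} = \frac{1}{-46 + D}$ ($K{\left(D \right)} = \frac{1}{D - 46} = \frac{1}{-46 + D}$)
$\frac{1}{K{\left(-84 \right)} + C{\left(41 - 42,55 \right)}} = \frac{1}{\frac{1}{-46 - 84} + \left(3995 + 47 \cdot 55 + 85 \left(41 - 42\right) + 55 \left(41 - 42\right)\right)} = \frac{1}{\frac{1}{-130} + \left(3995 + 2585 + 85 \left(41 - 42\right) + 55 \left(41 - 42\right)\right)} = \frac{1}{- \frac{1}{130} + \left(3995 + 2585 + 85 \left(-1\right) + 55 \left(-1\right)\right)} = \frac{1}{- \frac{1}{130} + \left(3995 + 2585 - 85 - 55\right)} = \frac{1}{- \frac{1}{130} + 6440} = \frac{1}{\frac{837199}{130}} = \frac{130}{837199}$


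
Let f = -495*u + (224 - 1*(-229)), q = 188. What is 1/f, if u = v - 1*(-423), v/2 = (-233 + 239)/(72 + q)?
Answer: -13/2716413 ≈ -4.7857e-6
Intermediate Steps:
v = 3/65 (v = 2*((-233 + 239)/(72 + 188)) = 2*(6/260) = 2*(6*(1/260)) = 2*(3/130) = 3/65 ≈ 0.046154)
u = 27498/65 (u = 3/65 - 1*(-423) = 3/65 + 423 = 27498/65 ≈ 423.05)
f = -2716413/13 (f = -495*27498/65 + (224 - 1*(-229)) = -2722302/13 + (224 + 229) = -2722302/13 + 453 = -2716413/13 ≈ -2.0895e+5)
1/f = 1/(-2716413/13) = -13/2716413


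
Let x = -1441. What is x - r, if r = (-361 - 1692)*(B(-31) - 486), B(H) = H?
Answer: -1062842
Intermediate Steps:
r = 1061401 (r = (-361 - 1692)*(-31 - 486) = -2053*(-517) = 1061401)
x - r = -1441 - 1*1061401 = -1441 - 1061401 = -1062842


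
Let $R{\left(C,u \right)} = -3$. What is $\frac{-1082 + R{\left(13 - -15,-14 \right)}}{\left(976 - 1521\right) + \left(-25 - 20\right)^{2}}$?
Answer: $- \frac{217}{296} \approx -0.73311$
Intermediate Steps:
$\frac{-1082 + R{\left(13 - -15,-14 \right)}}{\left(976 - 1521\right) + \left(-25 - 20\right)^{2}} = \frac{-1082 - 3}{\left(976 - 1521\right) + \left(-25 - 20\right)^{2}} = - \frac{1085}{-545 + \left(-45\right)^{2}} = - \frac{1085}{-545 + 2025} = - \frac{1085}{1480} = \left(-1085\right) \frac{1}{1480} = - \frac{217}{296}$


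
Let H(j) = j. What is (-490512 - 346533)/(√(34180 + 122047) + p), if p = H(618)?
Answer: -517293810/225697 + 837045*√156227/225697 ≈ -826.09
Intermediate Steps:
p = 618
(-490512 - 346533)/(√(34180 + 122047) + p) = (-490512 - 346533)/(√(34180 + 122047) + 618) = -837045/(√156227 + 618) = -837045/(618 + √156227)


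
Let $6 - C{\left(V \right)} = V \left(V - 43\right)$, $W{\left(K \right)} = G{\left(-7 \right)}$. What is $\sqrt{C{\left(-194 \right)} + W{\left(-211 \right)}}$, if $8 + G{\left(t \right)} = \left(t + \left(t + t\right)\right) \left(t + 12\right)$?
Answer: $i \sqrt{46085} \approx 214.67 i$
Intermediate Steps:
$G{\left(t \right)} = -8 + 3 t \left(12 + t\right)$ ($G{\left(t \right)} = -8 + \left(t + \left(t + t\right)\right) \left(t + 12\right) = -8 + \left(t + 2 t\right) \left(12 + t\right) = -8 + 3 t \left(12 + t\right)$)
$W{\left(K \right)} = -113$ ($W{\left(K \right)} = -8 + 3 \left(-7\right)^{2} + 36 \left(-7\right) = -8 + 3 \cdot 49 - 252 = -8 + 147 - 252 = -113$)
$C{\left(V \right)} = 6 - V \left(-43 + V\right)$ ($C{\left(V \right)} = 6 - V \left(V - 43\right) = 6 - V \left(-43 + V\right)$)
$\sqrt{C{\left(-194 \right)} + W{\left(-211 \right)}} = \sqrt{\left(6 - \left(-194\right)^{2} + 43 \left(-194\right)\right) - 113} = \sqrt{\left(6 - 37636 - 8342\right) - 113} = \sqrt{-45972 - 113} = \sqrt{-46085} = i \sqrt{46085}$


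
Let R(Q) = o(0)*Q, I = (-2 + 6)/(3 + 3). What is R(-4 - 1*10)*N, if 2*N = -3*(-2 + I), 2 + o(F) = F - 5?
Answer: 196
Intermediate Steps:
I = ⅔ (I = 4/6 = 4*(⅙) = ⅔ ≈ 0.66667)
o(F) = -7 + F (o(F) = -2 + (F - 5) = -2 + (-5 + F) = -7 + F)
R(Q) = -7*Q (R(Q) = (-7 + 0)*Q = -7*Q)
N = 2 (N = (-3*(-2 + ⅔))/2 = (-3*(-4/3))/2 = (½)*4 = 2)
R(-4 - 1*10)*N = -7*(-4 - 1*10)*2 = -7*(-4 - 10)*2 = -7*(-14)*2 = 98*2 = 196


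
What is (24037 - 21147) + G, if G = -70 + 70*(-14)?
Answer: 1840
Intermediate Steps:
G = -1050 (G = -70 - 980 = -1050)
(24037 - 21147) + G = (24037 - 21147) - 1050 = 2890 - 1050 = 1840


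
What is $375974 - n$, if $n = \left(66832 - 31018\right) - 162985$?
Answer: $503145$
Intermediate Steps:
$n = -127171$ ($n = 35814 - 162985 = -127171$)
$375974 - n = 375974 - -127171 = 375974 + 127171 = 503145$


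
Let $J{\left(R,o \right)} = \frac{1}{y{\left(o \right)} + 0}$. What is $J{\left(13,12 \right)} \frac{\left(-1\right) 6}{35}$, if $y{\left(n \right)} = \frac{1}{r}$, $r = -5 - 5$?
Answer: $\frac{12}{7} \approx 1.7143$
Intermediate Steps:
$r = -10$ ($r = -5 - 5 = -10$)
$y{\left(n \right)} = - \frac{1}{10}$ ($y{\left(n \right)} = \frac{1}{-10} = - \frac{1}{10}$)
$J{\left(R,o \right)} = -10$ ($J{\left(R,o \right)} = \frac{1}{- \frac{1}{10} + 0} = \frac{1}{- \frac{1}{10}} = -10$)
$J{\left(13,12 \right)} \frac{\left(-1\right) 6}{35} = - 10 \frac{\left(-1\right) 6}{35} = - 10 \left(\left(-6\right) \frac{1}{35}\right) = \left(-10\right) \left(- \frac{6}{35}\right) = \frac{12}{7}$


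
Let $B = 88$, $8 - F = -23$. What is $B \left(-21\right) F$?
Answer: $-57288$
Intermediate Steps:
$F = 31$ ($F = 8 - -23 = 8 + 23 = 31$)
$B \left(-21\right) F = 88 \left(-21\right) 31 = \left(-1848\right) 31 = -57288$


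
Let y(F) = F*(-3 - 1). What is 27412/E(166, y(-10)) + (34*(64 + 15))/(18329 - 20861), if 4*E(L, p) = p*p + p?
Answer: 17076481/259530 ≈ 65.798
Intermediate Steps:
y(F) = -4*F (y(F) = F*(-4) = -4*F)
E(L, p) = p/4 + p²/4 (E(L, p) = (p*p + p)/4 = (p² + p)/4 = (p + p²)/4 = p/4 + p²/4)
27412/E(166, y(-10)) + (34*(64 + 15))/(18329 - 20861) = 27412/(((-4*(-10))*(1 - 4*(-10))/4)) + (34*(64 + 15))/(18329 - 20861) = 27412/(((¼)*40*(1 + 40))) + (34*79)/(-2532) = 27412/(((¼)*40*41)) + 2686*(-1/2532) = 27412/410 - 1343/1266 = 27412*(1/410) - 1343/1266 = 13706/205 - 1343/1266 = 17076481/259530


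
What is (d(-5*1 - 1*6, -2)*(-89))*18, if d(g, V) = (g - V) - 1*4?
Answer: 20826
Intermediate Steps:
d(g, V) = -4 + g - V (d(g, V) = (g - V) - 4 = -4 + g - V)
(d(-5*1 - 1*6, -2)*(-89))*18 = ((-4 + (-5*1 - 1*6) - 1*(-2))*(-89))*18 = ((-4 + (-5 - 6) + 2)*(-89))*18 = ((-4 - 11 + 2)*(-89))*18 = -13*(-89)*18 = 1157*18 = 20826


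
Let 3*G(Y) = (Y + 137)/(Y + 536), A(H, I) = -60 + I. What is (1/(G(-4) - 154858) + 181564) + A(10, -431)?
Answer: 336487050523/1858295 ≈ 1.8107e+5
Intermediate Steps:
G(Y) = (137 + Y)/(3*(536 + Y)) (G(Y) = ((Y + 137)/(Y + 536))/3 = ((137 + Y)/(536 + Y))/3 = (137 + Y)/(3*(536 + Y)))
(1/(G(-4) - 154858) + 181564) + A(10, -431) = (1/((137 - 4)/(3*(536 - 4)) - 154858) + 181564) + (-60 - 431) = (1/((⅓)*133/532 - 154858) + 181564) - 491 = (1/((⅓)*(1/532)*133 - 154858) + 181564) - 491 = (1/(1/12 - 154858) + 181564) - 491 = (1/(-1858295/12) + 181564) - 491 = (-12/1858295 + 181564) - 491 = 337399473368/1858295 - 491 = 336487050523/1858295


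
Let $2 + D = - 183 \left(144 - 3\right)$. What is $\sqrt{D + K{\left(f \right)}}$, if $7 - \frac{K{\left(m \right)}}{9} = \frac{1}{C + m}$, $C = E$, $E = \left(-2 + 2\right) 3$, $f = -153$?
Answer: $\frac{i \sqrt{7439421}}{17} \approx 160.44 i$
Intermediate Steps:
$E = 0$ ($E = 0 \cdot 3 = 0$)
$C = 0$
$K{\left(m \right)} = 63 - \frac{9}{m}$ ($K{\left(m \right)} = 63 - \frac{9}{0 + m} = 63 - \frac{9}{m}$)
$D = -25805$ ($D = -2 - 183 \left(144 - 3\right) = -2 - 25803 = -25805$)
$\sqrt{D + K{\left(f \right)}} = \sqrt{-25805 + \left(63 - \frac{9}{-153}\right)} = \sqrt{-25805 + \left(63 - - \frac{1}{17}\right)} = \sqrt{-25805 + \left(63 + \frac{1}{17}\right)} = \sqrt{-25805 + \frac{1072}{17}} = \sqrt{- \frac{437613}{17}} = \frac{i \sqrt{7439421}}{17}$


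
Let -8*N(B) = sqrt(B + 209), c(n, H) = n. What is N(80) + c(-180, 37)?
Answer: -1457/8 ≈ -182.13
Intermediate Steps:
N(B) = -sqrt(209 + B)/8 (N(B) = -sqrt(B + 209)/8 = -sqrt(209 + B)/8)
N(80) + c(-180, 37) = -sqrt(209 + 80)/8 - 180 = -sqrt(289)/8 - 180 = -1/8*17 - 180 = -17/8 - 180 = -1457/8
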